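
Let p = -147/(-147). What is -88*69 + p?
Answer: -6071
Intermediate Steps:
p = 1 (p = -147*(-1/147) = 1)
-88*69 + p = -88*69 + 1 = -6072 + 1 = -6071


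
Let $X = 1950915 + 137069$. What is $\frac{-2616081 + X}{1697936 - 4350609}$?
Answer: $\frac{528097}{2652673} \approx 0.19908$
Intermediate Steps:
$X = 2087984$
$\frac{-2616081 + X}{1697936 - 4350609} = \frac{-2616081 + 2087984}{1697936 - 4350609} = - \frac{528097}{-2652673} = \left(-528097\right) \left(- \frac{1}{2652673}\right) = \frac{528097}{2652673}$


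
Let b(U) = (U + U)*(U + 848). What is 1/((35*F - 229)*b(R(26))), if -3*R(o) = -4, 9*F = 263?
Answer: 81/145623296 ≈ 5.5623e-7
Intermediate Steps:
F = 263/9 (F = (⅑)*263 = 263/9 ≈ 29.222)
R(o) = 4/3 (R(o) = -⅓*(-4) = 4/3)
b(U) = 2*U*(848 + U) (b(U) = (2*U)*(848 + U) = 2*U*(848 + U))
1/((35*F - 229)*b(R(26))) = 1/((35*(263/9) - 229)*((2*(4/3)*(848 + 4/3)))) = 1/((9205/9 - 229)*((2*(4/3)*(2548/3)))) = 1/((7144/9)*(20384/9)) = (9/7144)*(9/20384) = 81/145623296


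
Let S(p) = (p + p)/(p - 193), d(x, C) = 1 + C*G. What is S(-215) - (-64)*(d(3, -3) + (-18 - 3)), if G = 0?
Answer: -260905/204 ≈ -1278.9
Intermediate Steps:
d(x, C) = 1 (d(x, C) = 1 + C*0 = 1 + 0 = 1)
S(p) = 2*p/(-193 + p) (S(p) = (2*p)/(-193 + p) = 2*p/(-193 + p))
S(-215) - (-64)*(d(3, -3) + (-18 - 3)) = 2*(-215)/(-193 - 215) - (-64)*(1 + (-18 - 3)) = 2*(-215)/(-408) - (-64)*(1 - 21) = 2*(-215)*(-1/408) - (-64)*(-20) = 215/204 - 1*1280 = 215/204 - 1280 = -260905/204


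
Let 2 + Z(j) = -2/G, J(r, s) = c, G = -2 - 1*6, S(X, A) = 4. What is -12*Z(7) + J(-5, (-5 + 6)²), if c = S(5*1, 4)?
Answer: 25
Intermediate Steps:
c = 4
G = -8 (G = -2 - 6 = -8)
J(r, s) = 4
Z(j) = -7/4 (Z(j) = -2 - 2/(-8) = -2 - 2*(-⅛) = -2 + ¼ = -7/4)
-12*Z(7) + J(-5, (-5 + 6)²) = -12*(-7/4) + 4 = 21 + 4 = 25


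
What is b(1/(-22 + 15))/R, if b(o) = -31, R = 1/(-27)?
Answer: 837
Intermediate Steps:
R = -1/27 ≈ -0.037037
b(1/(-22 + 15))/R = -31/(-1/27) = -31*(-27) = 837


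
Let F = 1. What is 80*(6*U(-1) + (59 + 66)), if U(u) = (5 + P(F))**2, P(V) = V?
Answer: 27280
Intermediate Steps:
U(u) = 36 (U(u) = (5 + 1)**2 = 6**2 = 36)
80*(6*U(-1) + (59 + 66)) = 80*(6*36 + (59 + 66)) = 80*(216 + 125) = 80*341 = 27280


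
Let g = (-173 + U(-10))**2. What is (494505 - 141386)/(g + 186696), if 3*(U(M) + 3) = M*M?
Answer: 3178071/1863448 ≈ 1.7055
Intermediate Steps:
U(M) = -3 + M**2/3 (U(M) = -3 + (M*M)/3 = -3 + M**2/3)
g = 183184/9 (g = (-173 + (-3 + (1/3)*(-10)**2))**2 = (-173 + (-3 + (1/3)*100))**2 = (-173 + (-3 + 100/3))**2 = (-173 + 91/3)**2 = (-428/3)**2 = 183184/9 ≈ 20354.)
(494505 - 141386)/(g + 186696) = (494505 - 141386)/(183184/9 + 186696) = 353119/(1863448/9) = 353119*(9/1863448) = 3178071/1863448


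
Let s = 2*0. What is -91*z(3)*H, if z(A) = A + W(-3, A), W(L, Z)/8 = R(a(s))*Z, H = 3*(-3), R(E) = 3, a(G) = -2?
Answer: 61425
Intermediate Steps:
s = 0
H = -9
W(L, Z) = 24*Z (W(L, Z) = 8*(3*Z) = 24*Z)
z(A) = 25*A (z(A) = A + 24*A = 25*A)
-91*z(3)*H = -91*25*3*(-9) = -6825*(-9) = -91*(-675) = 61425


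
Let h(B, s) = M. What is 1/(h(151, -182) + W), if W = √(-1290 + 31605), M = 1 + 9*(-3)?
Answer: 26/29639 + √30315/29639 ≈ 0.0067516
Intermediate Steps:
M = -26 (M = 1 - 27 = -26)
h(B, s) = -26
W = √30315 ≈ 174.11
1/(h(151, -182) + W) = 1/(-26 + √30315)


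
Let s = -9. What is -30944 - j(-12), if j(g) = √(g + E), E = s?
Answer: -30944 - I*√21 ≈ -30944.0 - 4.5826*I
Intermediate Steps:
E = -9
j(g) = √(-9 + g) (j(g) = √(g - 9) = √(-9 + g))
-30944 - j(-12) = -30944 - √(-9 - 12) = -30944 - √(-21) = -30944 - I*√21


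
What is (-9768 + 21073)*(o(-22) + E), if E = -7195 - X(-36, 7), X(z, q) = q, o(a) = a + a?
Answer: -81916030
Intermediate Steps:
o(a) = 2*a
E = -7202 (E = -7195 - 1*7 = -7195 - 7 = -7202)
(-9768 + 21073)*(o(-22) + E) = (-9768 + 21073)*(2*(-22) - 7202) = 11305*(-44 - 7202) = 11305*(-7246) = -81916030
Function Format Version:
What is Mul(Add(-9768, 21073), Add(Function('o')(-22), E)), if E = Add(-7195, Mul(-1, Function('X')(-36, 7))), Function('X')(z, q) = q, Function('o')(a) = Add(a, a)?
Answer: -81916030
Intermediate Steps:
Function('o')(a) = Mul(2, a)
E = -7202 (E = Add(-7195, Mul(-1, 7)) = Add(-7195, -7) = -7202)
Mul(Add(-9768, 21073), Add(Function('o')(-22), E)) = Mul(Add(-9768, 21073), Add(Mul(2, -22), -7202)) = Mul(11305, Add(-44, -7202)) = Mul(11305, -7246) = -81916030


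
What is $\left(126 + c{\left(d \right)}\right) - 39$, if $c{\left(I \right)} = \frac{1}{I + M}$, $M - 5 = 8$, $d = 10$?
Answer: $\frac{2002}{23} \approx 87.043$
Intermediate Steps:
$M = 13$ ($M = 5 + 8 = 13$)
$c{\left(I \right)} = \frac{1}{13 + I}$ ($c{\left(I \right)} = \frac{1}{I + 13} = \frac{1}{13 + I}$)
$\left(126 + c{\left(d \right)}\right) - 39 = \left(126 + \frac{1}{13 + 10}\right) - 39 = \left(126 + \frac{1}{23}\right) - 39 = \frac{2899}{23} - 39 = \frac{2002}{23}$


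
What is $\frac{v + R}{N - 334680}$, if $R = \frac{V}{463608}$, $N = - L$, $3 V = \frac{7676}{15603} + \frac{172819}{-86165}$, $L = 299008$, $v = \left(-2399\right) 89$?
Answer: $\frac{399237595881745156997}{1184913534468115045440} \approx 0.33693$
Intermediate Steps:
$v = -213511$
$V = - \frac{2035092317}{4033297485}$ ($V = \frac{\frac{7676}{15603} + \frac{172819}{-86165}}{3} = \frac{7676 \cdot \frac{1}{15603} + 172819 \left(- \frac{1}{86165}\right)}{3} = \frac{\frac{7676}{15603} - \frac{172819}{86165}}{3} = \frac{1}{3} \left(- \frac{2035092317}{1344432495}\right) = - \frac{2035092317}{4033297485} \approx -0.50457$)
$N = -299008$ ($N = \left(-1\right) 299008 = -299008$)
$R = - \frac{2035092317}{1869868980425880}$ ($R = - \frac{2035092317}{4033297485 \cdot 463608} = \left(- \frac{2035092317}{4033297485}\right) \frac{1}{463608} = - \frac{2035092317}{1869868980425880} \approx -1.0884 \cdot 10^{-6}$)
$\frac{v + R}{N - 334680} = \frac{-213511 - \frac{2035092317}{1869868980425880}}{-299008 - 334680} = - \frac{399237595881745156997}{1869868980425880 \left(-633688\right)} = \left(- \frac{399237595881745156997}{1869868980425880}\right) \left(- \frac{1}{633688}\right) = \frac{399237595881745156997}{1184913534468115045440}$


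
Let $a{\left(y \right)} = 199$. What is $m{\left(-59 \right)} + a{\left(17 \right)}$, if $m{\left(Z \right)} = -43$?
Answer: $156$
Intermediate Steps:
$m{\left(-59 \right)} + a{\left(17 \right)} = -43 + 199 = 156$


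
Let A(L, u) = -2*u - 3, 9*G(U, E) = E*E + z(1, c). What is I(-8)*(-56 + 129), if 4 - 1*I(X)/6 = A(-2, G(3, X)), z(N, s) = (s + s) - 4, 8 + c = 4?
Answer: 24382/3 ≈ 8127.3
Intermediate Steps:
c = -4 (c = -8 + 4 = -4)
z(N, s) = -4 + 2*s (z(N, s) = 2*s - 4 = -4 + 2*s)
G(U, E) = -4/3 + E²/9 (G(U, E) = (E*E + (-4 + 2*(-4)))/9 = (E² + (-4 - 8))/9 = (E² - 12)/9 = (-12 + E²)/9 = -4/3 + E²/9)
A(L, u) = -3 - 2*u
I(X) = 26 + 4*X²/3 (I(X) = 24 - 6*(-3 - 2*(-4/3 + X²/9)) = 24 - 6*(-3 + (8/3 - 2*X²/9)) = 24 - 6*(-⅓ - 2*X²/9) = 24 + (2 + 4*X²/3) = 26 + 4*X²/3)
I(-8)*(-56 + 129) = (26 + (4/3)*(-8)²)*(-56 + 129) = (26 + (4/3)*64)*73 = (26 + 256/3)*73 = (334/3)*73 = 24382/3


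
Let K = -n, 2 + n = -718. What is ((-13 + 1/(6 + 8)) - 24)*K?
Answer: -186120/7 ≈ -26589.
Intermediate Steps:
n = -720 (n = -2 - 718 = -720)
K = 720 (K = -1*(-720) = 720)
((-13 + 1/(6 + 8)) - 24)*K = ((-13 + 1/(6 + 8)) - 24)*720 = ((-13 + 1/14) - 24)*720 = (-181/14 - 24)*720 = -517/14*720 = -186120/7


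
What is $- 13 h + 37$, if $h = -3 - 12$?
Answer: $232$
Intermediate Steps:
$h = -15$
$- 13 h + 37 = \left(-13\right) \left(-15\right) + 37 = 195 + 37 = 232$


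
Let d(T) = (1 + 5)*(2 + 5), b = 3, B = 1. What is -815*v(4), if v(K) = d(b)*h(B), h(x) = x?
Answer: -34230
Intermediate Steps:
d(T) = 42 (d(T) = 6*7 = 42)
v(K) = 42 (v(K) = 42*1 = 42)
-815*v(4) = -815*42 = -34230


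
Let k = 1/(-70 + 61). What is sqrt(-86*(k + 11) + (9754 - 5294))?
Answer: 4*sqrt(1982)/3 ≈ 59.360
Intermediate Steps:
k = -1/9 (k = 1/(-9) = -1/9 ≈ -0.11111)
sqrt(-86*(k + 11) + (9754 - 5294)) = sqrt(-86*(-1/9 + 11) + (9754 - 5294)) = sqrt(-86*98/9 + 4460) = sqrt(-8428/9 + 4460) = sqrt(31712/9) = 4*sqrt(1982)/3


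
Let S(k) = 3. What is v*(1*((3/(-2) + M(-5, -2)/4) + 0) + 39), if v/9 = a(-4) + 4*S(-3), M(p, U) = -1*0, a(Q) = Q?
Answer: 2700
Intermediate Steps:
M(p, U) = 0
v = 72 (v = 9*(-4 + 4*3) = 9*(-4 + 12) = 9*8 = 72)
v*(1*((3/(-2) + M(-5, -2)/4) + 0) + 39) = 72*(1*((3/(-2) + 0/4) + 0) + 39) = 72*(1*((3*(-½) + 0*(¼)) + 0) + 39) = 72*(1*((-3/2 + 0) + 0) + 39) = 72*(1*(-3/2 + 0) + 39) = 72*(1*(-3/2) + 39) = 72*(-3/2 + 39) = 72*(75/2) = 2700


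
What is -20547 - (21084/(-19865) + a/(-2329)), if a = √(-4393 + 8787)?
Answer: -408145071/19865 + 13*√26/2329 ≈ -20546.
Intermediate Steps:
a = 13*√26 (a = √4394 = 13*√26 ≈ 66.287)
-20547 - (21084/(-19865) + a/(-2329)) = -20547 - (21084/(-19865) + (13*√26)/(-2329)) = -20547 - (21084*(-1/19865) + (13*√26)*(-1/2329)) = -20547 - (-21084/19865 - 13*√26/2329) = -20547 + (21084/19865 + 13*√26/2329) = -408145071/19865 + 13*√26/2329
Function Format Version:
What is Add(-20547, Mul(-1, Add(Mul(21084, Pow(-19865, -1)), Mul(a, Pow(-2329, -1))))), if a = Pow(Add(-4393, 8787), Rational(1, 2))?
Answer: Add(Rational(-408145071, 19865), Mul(Rational(13, 2329), Pow(26, Rational(1, 2)))) ≈ -20546.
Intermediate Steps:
a = Mul(13, Pow(26, Rational(1, 2))) (a = Pow(4394, Rational(1, 2)) = Mul(13, Pow(26, Rational(1, 2))) ≈ 66.287)
Add(-20547, Mul(-1, Add(Mul(21084, Pow(-19865, -1)), Mul(a, Pow(-2329, -1))))) = Add(-20547, Mul(-1, Add(Mul(21084, Pow(-19865, -1)), Mul(Mul(13, Pow(26, Rational(1, 2))), Pow(-2329, -1))))) = Add(-20547, Mul(-1, Add(Mul(21084, Rational(-1, 19865)), Mul(Mul(13, Pow(26, Rational(1, 2))), Rational(-1, 2329))))) = Add(-20547, Mul(-1, Add(Rational(-21084, 19865), Mul(Rational(-13, 2329), Pow(26, Rational(1, 2)))))) = Add(-20547, Add(Rational(21084, 19865), Mul(Rational(13, 2329), Pow(26, Rational(1, 2))))) = Add(Rational(-408145071, 19865), Mul(Rational(13, 2329), Pow(26, Rational(1, 2))))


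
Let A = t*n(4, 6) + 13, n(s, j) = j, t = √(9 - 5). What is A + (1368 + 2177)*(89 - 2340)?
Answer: -7979770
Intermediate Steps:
t = 2 (t = √4 = 2)
A = 25 (A = 2*6 + 13 = 12 + 13 = 25)
A + (1368 + 2177)*(89 - 2340) = 25 + (1368 + 2177)*(89 - 2340) = 25 + 3545*(-2251) = 25 - 7979795 = -7979770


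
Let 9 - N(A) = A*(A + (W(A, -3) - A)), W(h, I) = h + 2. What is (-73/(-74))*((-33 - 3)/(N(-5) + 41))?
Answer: -1314/1295 ≈ -1.0147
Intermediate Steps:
W(h, I) = 2 + h
N(A) = 9 - A*(2 + A) (N(A) = 9 - A*(A + ((2 + A) - A)) = 9 - A*(A + 2) = 9 - A*(2 + A))
(-73/(-74))*((-33 - 3)/(N(-5) + 41)) = (-73/(-74))*((-33 - 3)/((9 - 1*(-5)*(2 - 5)) + 41)) = (-73*(-1/74))*(-36/((9 - 1*(-5)*(-3)) + 41)) = 73*(-36/((9 - 15) + 41))/74 = 73*(-36/(-6 + 41))/74 = 73*(-36/35)/74 = 73*(-36*1/35)/74 = (73/74)*(-36/35) = -1314/1295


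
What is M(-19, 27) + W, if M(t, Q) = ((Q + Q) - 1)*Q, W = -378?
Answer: 1053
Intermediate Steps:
M(t, Q) = Q*(-1 + 2*Q) (M(t, Q) = (2*Q - 1)*Q = (-1 + 2*Q)*Q = Q*(-1 + 2*Q))
M(-19, 27) + W = 27*(-1 + 2*27) - 378 = 27*(-1 + 54) - 378 = 27*53 - 378 = 1431 - 378 = 1053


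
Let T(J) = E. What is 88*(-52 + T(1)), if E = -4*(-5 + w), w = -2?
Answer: -2112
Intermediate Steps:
E = 28 (E = -4*(-5 - 2) = -4*(-7) = 28)
T(J) = 28
88*(-52 + T(1)) = 88*(-52 + 28) = 88*(-24) = -2112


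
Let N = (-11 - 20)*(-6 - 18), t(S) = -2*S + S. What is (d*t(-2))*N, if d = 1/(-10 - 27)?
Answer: -1488/37 ≈ -40.216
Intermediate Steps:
d = -1/37 (d = 1/(-37) = -1/37 ≈ -0.027027)
t(S) = -S
N = 744 (N = -31*(-24) = 744)
(d*t(-2))*N = -(-1)*(-2)/37*744 = -1/37*2*744 = -2/37*744 = -1488/37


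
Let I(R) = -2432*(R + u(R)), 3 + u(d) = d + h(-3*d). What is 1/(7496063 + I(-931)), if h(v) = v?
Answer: 1/5239167 ≈ 1.9087e-7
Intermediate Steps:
u(d) = -3 - 2*d (u(d) = -3 + (d - 3*d) = -3 - 2*d)
I(R) = 7296 + 2432*R (I(R) = -2432*(R + (-3 - 2*R)) = -2432*(-3 - R) = 7296 + 2432*R)
1/(7496063 + I(-931)) = 1/(7496063 + (7296 + 2432*(-931))) = 1/(7496063 + (7296 - 2264192)) = 1/(7496063 - 2256896) = 1/5239167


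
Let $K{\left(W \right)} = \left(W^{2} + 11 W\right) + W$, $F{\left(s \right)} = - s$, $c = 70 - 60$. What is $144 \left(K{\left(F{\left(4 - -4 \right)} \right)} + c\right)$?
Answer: $-3168$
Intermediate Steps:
$c = 10$ ($c = 70 - 60 = 10$)
$K{\left(W \right)} = W^{2} + 12 W$
$144 \left(K{\left(F{\left(4 - -4 \right)} \right)} + c\right) = 144 \left(- (4 - -4) \left(12 - \left(4 - -4\right)\right) + 10\right) = 144 \left(- (4 + 4) \left(12 - \left(4 + 4\right)\right) + 10\right) = 144 \left(\left(-1\right) 8 \left(12 - 8\right) + 10\right) = 144 \left(- 8 \left(12 - 8\right) + 10\right) = 144 \left(\left(-8\right) 4 + 10\right) = 144 \left(-32 + 10\right) = 144 \left(-22\right) = -3168$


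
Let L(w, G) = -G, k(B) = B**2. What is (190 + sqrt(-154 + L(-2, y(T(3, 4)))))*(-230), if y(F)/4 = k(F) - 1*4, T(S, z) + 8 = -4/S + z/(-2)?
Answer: -43700 - 230*I*sqrt(5866)/3 ≈ -43700.0 - 5871.9*I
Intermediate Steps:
T(S, z) = -8 - 4/S - z/2 (T(S, z) = -8 + (-4/S + z/(-2)) = -8 + (-4/S + z*(-1/2)) = -8 + (-4/S - z/2) = -8 - 4/S - z/2)
y(F) = -16 + 4*F**2 (y(F) = 4*(F**2 - 1*4) = 4*(F**2 - 4) = 4*(-4 + F**2) = -16 + 4*F**2)
(190 + sqrt(-154 + L(-2, y(T(3, 4)))))*(-230) = (190 + sqrt(-154 - (-16 + 4*(-8 - 4/3 - 1/2*4)**2)))*(-230) = (190 + sqrt(-154 - (-16 + 4*(-8 - 4*1/3 - 2)**2)))*(-230) = (190 + sqrt(-154 - (-16 + 4*(-8 - 4/3 - 2)**2)))*(-230) = (190 + sqrt(-154 - (-16 + 4*(-34/3)**2)))*(-230) = (190 + sqrt(-154 - (-16 + 4*(1156/9))))*(-230) = (190 + sqrt(-154 - (-16 + 4624/9)))*(-230) = (190 + sqrt(-154 - 1*4480/9))*(-230) = (190 + sqrt(-154 - 4480/9))*(-230) = (190 + sqrt(-5866/9))*(-230) = (190 + I*sqrt(5866)/3)*(-230) = -43700 - 230*I*sqrt(5866)/3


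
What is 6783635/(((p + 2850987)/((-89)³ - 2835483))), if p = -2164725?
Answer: -12008567051510/343131 ≈ -3.4997e+7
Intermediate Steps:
6783635/(((p + 2850987)/((-89)³ - 2835483))) = 6783635/(((-2164725 + 2850987)/((-89)³ - 2835483))) = 6783635/((686262/(-704969 - 2835483))) = 6783635/((686262/(-3540452))) = 6783635/((686262*(-1/3540452))) = 6783635/(-343131/1770226) = 6783635*(-1770226/343131) = -12008567051510/343131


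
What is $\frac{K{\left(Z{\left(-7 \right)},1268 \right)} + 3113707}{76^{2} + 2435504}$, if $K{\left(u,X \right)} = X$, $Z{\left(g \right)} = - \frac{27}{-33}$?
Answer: $\frac{207665}{162752} \approx 1.276$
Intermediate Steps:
$Z{\left(g \right)} = \frac{9}{11}$ ($Z{\left(g \right)} = \left(-27\right) \left(- \frac{1}{33}\right) = \frac{9}{11}$)
$\frac{K{\left(Z{\left(-7 \right)},1268 \right)} + 3113707}{76^{2} + 2435504} = \frac{1268 + 3113707}{76^{2} + 2435504} = \frac{3114975}{5776 + 2435504} = \frac{3114975}{2441280} = 3114975 \cdot \frac{1}{2441280} = \frac{207665}{162752}$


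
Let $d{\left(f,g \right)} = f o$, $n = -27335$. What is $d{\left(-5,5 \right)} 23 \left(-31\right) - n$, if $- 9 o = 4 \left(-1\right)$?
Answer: $\frac{260275}{9} \approx 28919.0$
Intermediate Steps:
$o = \frac{4}{9}$ ($o = - \frac{4 \left(-1\right)}{9} = \left(- \frac{1}{9}\right) \left(-4\right) = \frac{4}{9} \approx 0.44444$)
$d{\left(f,g \right)} = \frac{4 f}{9}$ ($d{\left(f,g \right)} = f \frac{4}{9} = \frac{4 f}{9}$)
$d{\left(-5,5 \right)} 23 \left(-31\right) - n = \frac{4}{9} \left(-5\right) 23 \left(-31\right) - -27335 = \left(- \frac{20}{9}\right) 23 \left(-31\right) + 27335 = \left(- \frac{460}{9}\right) \left(-31\right) + 27335 = \frac{14260}{9} + 27335 = \frac{260275}{9}$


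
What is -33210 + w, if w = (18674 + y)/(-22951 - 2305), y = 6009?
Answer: -838776443/25256 ≈ -33211.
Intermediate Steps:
w = -24683/25256 (w = (18674 + 6009)/(-22951 - 2305) = 24683/(-25256) = 24683*(-1/25256) = -24683/25256 ≈ -0.97731)
-33210 + w = -33210 - 24683/25256 = -838776443/25256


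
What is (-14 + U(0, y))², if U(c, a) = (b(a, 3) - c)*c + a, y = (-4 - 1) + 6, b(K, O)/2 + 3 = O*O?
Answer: 169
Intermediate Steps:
b(K, O) = -6 + 2*O² (b(K, O) = -6 + 2*(O*O) = -6 + 2*O²)
y = 1 (y = -5 + 6 = 1)
U(c, a) = a + c*(12 - c) (U(c, a) = ((-6 + 2*3²) - c)*c + a = ((-6 + 2*9) - c)*c + a = ((-6 + 18) - c)*c + a = (12 - c)*c + a = c*(12 - c) + a = a + c*(12 - c))
(-14 + U(0, y))² = (-14 + (1 - 1*0² + 12*0))² = (-14 + (1 - 1*0 + 0))² = (-14 + (1 + 0 + 0))² = (-14 + 1)² = (-13)² = 169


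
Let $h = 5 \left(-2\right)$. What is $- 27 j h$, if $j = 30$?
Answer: $8100$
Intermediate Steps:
$h = -10$
$- 27 j h = \left(-27\right) 30 \left(-10\right) = \left(-810\right) \left(-10\right) = 8100$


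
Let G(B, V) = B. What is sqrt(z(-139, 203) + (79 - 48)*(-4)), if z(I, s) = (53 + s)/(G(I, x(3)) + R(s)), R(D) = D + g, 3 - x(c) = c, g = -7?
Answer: 2*I*sqrt(97071)/57 ≈ 10.932*I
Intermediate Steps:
x(c) = 3 - c
R(D) = -7 + D (R(D) = D - 7 = -7 + D)
z(I, s) = (53 + s)/(-7 + I + s) (z(I, s) = (53 + s)/(I + (-7 + s)) = (53 + s)/(-7 + I + s))
sqrt(z(-139, 203) + (79 - 48)*(-4)) = sqrt((53 + 203)/(-7 - 139 + 203) + (79 - 48)*(-4)) = sqrt(256/57 + 31*(-4)) = sqrt((1/57)*256 - 124) = sqrt(256/57 - 124) = sqrt(-6812/57) = 2*I*sqrt(97071)/57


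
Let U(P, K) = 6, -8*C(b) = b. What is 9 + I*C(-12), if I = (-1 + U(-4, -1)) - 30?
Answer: -57/2 ≈ -28.500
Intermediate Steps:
C(b) = -b/8
I = -25 (I = (-1 + 6) - 30 = 5 - 30 = -25)
9 + I*C(-12) = 9 - (-25)*(-12)/8 = 9 - 25*3/2 = 9 - 75/2 = -57/2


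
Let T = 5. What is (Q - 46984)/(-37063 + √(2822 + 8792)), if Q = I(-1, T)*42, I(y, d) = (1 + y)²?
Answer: 1741367992/1373654355 + 46984*√11614/1373654355 ≈ 1.2714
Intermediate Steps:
Q = 0 (Q = (1 - 1)²*42 = 0²*42 = 0*42 = 0)
(Q - 46984)/(-37063 + √(2822 + 8792)) = (0 - 46984)/(-37063 + √(2822 + 8792)) = -46984/(-37063 + √11614)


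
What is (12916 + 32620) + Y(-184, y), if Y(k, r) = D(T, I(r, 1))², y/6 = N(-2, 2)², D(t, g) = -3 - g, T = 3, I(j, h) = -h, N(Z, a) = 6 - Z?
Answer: 45540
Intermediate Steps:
y = 384 (y = 6*(6 - 1*(-2))² = 6*(6 + 2)² = 6*8² = 6*64 = 384)
Y(k, r) = 4 (Y(k, r) = (-3 - (-1))² = (-3 - 1*(-1))² = (-3 + 1)² = (-2)² = 4)
(12916 + 32620) + Y(-184, y) = (12916 + 32620) + 4 = 45536 + 4 = 45540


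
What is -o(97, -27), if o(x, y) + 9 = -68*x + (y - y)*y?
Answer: 6605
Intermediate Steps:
o(x, y) = -9 - 68*x (o(x, y) = -9 + (-68*x + (y - y)*y) = -9 + (-68*x + 0*y) = -9 + (-68*x + 0) = -9 - 68*x)
-o(97, -27) = -(-9 - 68*97) = -(-9 - 6596) = -1*(-6605) = 6605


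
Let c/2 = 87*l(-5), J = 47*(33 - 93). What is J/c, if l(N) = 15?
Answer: -94/87 ≈ -1.0805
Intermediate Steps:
J = -2820 (J = 47*(-60) = -2820)
c = 2610 (c = 2*(87*15) = 2*1305 = 2610)
J/c = -2820/2610 = -2820*1/2610 = -94/87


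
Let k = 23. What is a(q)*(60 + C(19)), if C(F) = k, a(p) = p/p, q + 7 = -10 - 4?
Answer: 83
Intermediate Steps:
q = -21 (q = -7 + (-10 - 4) = -7 - 14 = -21)
a(p) = 1
C(F) = 23
a(q)*(60 + C(19)) = 1*(60 + 23) = 1*83 = 83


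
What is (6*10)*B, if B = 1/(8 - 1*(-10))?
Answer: 10/3 ≈ 3.3333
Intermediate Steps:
B = 1/18 (B = 1/(8 + 10) = 1/18 ≈ 0.055556)
(6*10)*B = (6*10)*(1/18) = 60*(1/18) = 10/3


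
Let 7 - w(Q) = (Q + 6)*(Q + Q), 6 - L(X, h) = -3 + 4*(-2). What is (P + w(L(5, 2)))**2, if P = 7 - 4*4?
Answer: 614656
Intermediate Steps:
L(X, h) = 17 (L(X, h) = 6 - (-3 + 4*(-2)) = 6 - (-3 - 8) = 6 - 1*(-11) = 6 + 11 = 17)
w(Q) = 7 - 2*Q*(6 + Q) (w(Q) = 7 - (Q + 6)*(Q + Q) = 7 - (6 + Q)*2*Q = 7 - 2*Q*(6 + Q))
P = -9 (P = 7 - 16 = -9)
(P + w(L(5, 2)))**2 = (-9 + (7 - 12*17 - 2*17**2))**2 = (-9 + (7 - 204 - 2*289))**2 = (-9 + (7 - 204 - 578))**2 = (-9 - 775)**2 = (-784)**2 = 614656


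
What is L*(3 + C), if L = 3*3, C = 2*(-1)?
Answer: 9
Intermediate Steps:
C = -2
L = 9
L*(3 + C) = 9*(3 - 2) = 9*1 = 9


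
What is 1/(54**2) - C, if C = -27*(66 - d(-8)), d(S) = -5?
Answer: 5589973/2916 ≈ 1917.0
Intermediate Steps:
C = -1917 (C = -27*(66 - 1*(-5)) = -27*(66 + 5) = -27*71 = -1917)
1/(54**2) - C = 1/(54**2) - 1*(-1917) = 1/2916 + 1917 = 5589973/2916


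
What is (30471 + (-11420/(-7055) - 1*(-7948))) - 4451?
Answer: 47931132/1411 ≈ 33970.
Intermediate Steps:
(30471 + (-11420/(-7055) - 1*(-7948))) - 4451 = (30471 + (-11420*(-1/7055) + 7948)) - 4451 = (30471 + (2284/1411 + 7948)) - 4451 = (30471 + 11216912/1411) - 4451 = 54211493/1411 - 4451 = 47931132/1411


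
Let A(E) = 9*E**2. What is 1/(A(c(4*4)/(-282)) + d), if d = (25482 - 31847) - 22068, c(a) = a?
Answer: -2209/62808433 ≈ -3.5170e-5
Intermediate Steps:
d = -28433 (d = -6365 - 22068 = -28433)
1/(A(c(4*4)/(-282)) + d) = 1/(9*((4*4)/(-282))**2 - 28433) = 1/(9*(16*(-1/282))**2 - 28433) = 1/(9*(-8/141)**2 - 28433) = 1/(9*(64/19881) - 28433) = 1/(64/2209 - 28433) = 1/(-62808433/2209) = -2209/62808433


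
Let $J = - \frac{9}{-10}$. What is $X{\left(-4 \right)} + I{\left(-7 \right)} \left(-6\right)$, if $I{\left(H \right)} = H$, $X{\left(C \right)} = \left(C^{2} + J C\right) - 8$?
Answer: $\frac{232}{5} \approx 46.4$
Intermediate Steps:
$J = \frac{9}{10}$ ($J = \left(-9\right) \left(- \frac{1}{10}\right) = \frac{9}{10} \approx 0.9$)
$X{\left(C \right)} = -8 + C^{2} + \frac{9 C}{10}$ ($X{\left(C \right)} = \left(C^{2} + \frac{9 C}{10}\right) - 8 = -8 + C^{2} + \frac{9 C}{10}$)
$X{\left(-4 \right)} + I{\left(-7 \right)} \left(-6\right) = \left(-8 + \left(-4\right)^{2} + \frac{9}{10} \left(-4\right)\right) - -42 = \left(-8 + 16 - \frac{18}{5}\right) + 42 = \frac{22}{5} + 42 = \frac{232}{5}$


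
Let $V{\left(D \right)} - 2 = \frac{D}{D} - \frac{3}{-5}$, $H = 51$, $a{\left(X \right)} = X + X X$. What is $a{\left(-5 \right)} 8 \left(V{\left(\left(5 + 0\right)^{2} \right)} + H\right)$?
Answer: $8736$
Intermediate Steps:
$a{\left(X \right)} = X + X^{2}$
$V{\left(D \right)} = \frac{18}{5}$ ($V{\left(D \right)} = 2 + \left(\frac{D}{D} - \frac{3}{-5}\right) = 2 + \left(1 - - \frac{3}{5}\right) = 2 + \left(1 + \frac{3}{5}\right) = 2 + \frac{8}{5} = \frac{18}{5}$)
$a{\left(-5 \right)} 8 \left(V{\left(\left(5 + 0\right)^{2} \right)} + H\right) = - 5 \left(1 - 5\right) 8 \left(\frac{18}{5} + 51\right) = \left(-5\right) \left(-4\right) 8 \cdot \frac{273}{5} = 20 \cdot 8 \cdot \frac{273}{5} = 160 \cdot \frac{273}{5} = 8736$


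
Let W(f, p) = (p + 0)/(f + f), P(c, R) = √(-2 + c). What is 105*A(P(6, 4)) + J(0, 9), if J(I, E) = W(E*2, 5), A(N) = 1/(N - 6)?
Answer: -235/9 ≈ -26.111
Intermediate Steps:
A(N) = 1/(-6 + N)
W(f, p) = p/(2*f) (W(f, p) = p/((2*f)) = p*(1/(2*f)) = p/(2*f))
J(I, E) = 5/(4*E) (J(I, E) = (½)*5/(E*2) = (½)*5/(2*E) = (½)*5*(1/(2*E)) = 5/(4*E))
105*A(P(6, 4)) + J(0, 9) = 105/(-6 + √(-2 + 6)) + (5/4)/9 = 105/(-6 + √4) + (5/4)*(⅑) = 105/(-6 + 2) + 5/36 = 105/(-4) + 5/36 = 105*(-¼) + 5/36 = -105/4 + 5/36 = -235/9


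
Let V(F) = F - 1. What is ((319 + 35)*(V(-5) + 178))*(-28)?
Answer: -1704864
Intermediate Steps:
V(F) = -1 + F
((319 + 35)*(V(-5) + 178))*(-28) = ((319 + 35)*((-1 - 5) + 178))*(-28) = (354*(-6 + 178))*(-28) = (354*172)*(-28) = 60888*(-28) = -1704864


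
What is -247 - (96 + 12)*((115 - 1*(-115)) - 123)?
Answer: -11803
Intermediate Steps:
-247 - (96 + 12)*((115 - 1*(-115)) - 123) = -247 - 108*((115 + 115) - 123) = -247 - 108*(230 - 123) = -247 - 108*107 = -247 - 1*11556 = -247 - 11556 = -11803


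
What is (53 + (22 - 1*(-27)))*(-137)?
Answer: -13974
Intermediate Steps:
(53 + (22 - 1*(-27)))*(-137) = (53 + (22 + 27))*(-137) = (53 + 49)*(-137) = 102*(-137) = -13974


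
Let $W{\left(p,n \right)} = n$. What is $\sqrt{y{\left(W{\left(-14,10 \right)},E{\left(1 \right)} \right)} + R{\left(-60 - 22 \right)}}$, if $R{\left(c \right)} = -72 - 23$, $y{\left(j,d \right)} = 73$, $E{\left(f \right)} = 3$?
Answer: $i \sqrt{22} \approx 4.6904 i$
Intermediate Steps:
$R{\left(c \right)} = -95$ ($R{\left(c \right)} = -72 - 23 = -95$)
$\sqrt{y{\left(W{\left(-14,10 \right)},E{\left(1 \right)} \right)} + R{\left(-60 - 22 \right)}} = \sqrt{73 - 95} = \sqrt{-22} = i \sqrt{22}$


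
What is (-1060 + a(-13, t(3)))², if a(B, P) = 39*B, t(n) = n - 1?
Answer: 2455489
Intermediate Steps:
t(n) = -1 + n
(-1060 + a(-13, t(3)))² = (-1060 + 39*(-13))² = (-1060 - 507)² = (-1567)² = 2455489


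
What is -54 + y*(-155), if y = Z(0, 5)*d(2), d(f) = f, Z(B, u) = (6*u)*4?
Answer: -37254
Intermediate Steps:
Z(B, u) = 24*u
y = 240 (y = (24*5)*2 = 120*2 = 240)
-54 + y*(-155) = -54 + 240*(-155) = -54 - 37200 = -37254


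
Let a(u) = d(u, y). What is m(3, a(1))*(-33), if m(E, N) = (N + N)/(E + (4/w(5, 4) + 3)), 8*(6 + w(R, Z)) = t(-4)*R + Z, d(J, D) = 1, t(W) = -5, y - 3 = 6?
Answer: -2277/191 ≈ -11.921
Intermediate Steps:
y = 9 (y = 3 + 6 = 9)
a(u) = 1
w(R, Z) = -6 - 5*R/8 + Z/8 (w(R, Z) = -6 + (-5*R + Z)/8 = -6 + (Z - 5*R)/8 = -6 + (-5*R/8 + Z/8) = -6 - 5*R/8 + Z/8)
m(E, N) = 2*N/(175/69 + E) (m(E, N) = (N + N)/(E + (4/(-6 - 5/8*5 + (1/8)*4) + 3)) = (2*N)/(E + (4/(-6 - 25/8 + 1/2) + 3)) = (2*N)/(E + (4/(-69/8) + 3)) = (2*N)/(E + (4*(-8/69) + 3)) = (2*N)/(E + (-32/69 + 3)) = (2*N)/(E + 175/69) = (2*N)/(175/69 + E) = 2*N/(175/69 + E))
m(3, a(1))*(-33) = (138*1/(175 + 69*3))*(-33) = (138*1/(175 + 207))*(-33) = (138*1/382)*(-33) = (138*1*(1/382))*(-33) = (69/191)*(-33) = -2277/191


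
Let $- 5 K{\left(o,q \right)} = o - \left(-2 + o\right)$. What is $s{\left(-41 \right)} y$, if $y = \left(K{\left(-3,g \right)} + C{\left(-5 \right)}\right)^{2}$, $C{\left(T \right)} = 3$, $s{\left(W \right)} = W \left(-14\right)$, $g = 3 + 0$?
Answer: $\frac{97006}{25} \approx 3880.2$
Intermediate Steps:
$g = 3$
$s{\left(W \right)} = - 14 W$
$K{\left(o,q \right)} = - \frac{2}{5}$ ($K{\left(o,q \right)} = - \frac{o - \left(-2 + o\right)}{5} = \left(- \frac{1}{5}\right) 2 = - \frac{2}{5}$)
$y = \frac{169}{25}$ ($y = \left(- \frac{2}{5} + 3\right)^{2} = \left(\frac{13}{5}\right)^{2} = \frac{169}{25} \approx 6.76$)
$s{\left(-41 \right)} y = \left(-14\right) \left(-41\right) \frac{169}{25} = 574 \cdot \frac{169}{25} = \frac{97006}{25}$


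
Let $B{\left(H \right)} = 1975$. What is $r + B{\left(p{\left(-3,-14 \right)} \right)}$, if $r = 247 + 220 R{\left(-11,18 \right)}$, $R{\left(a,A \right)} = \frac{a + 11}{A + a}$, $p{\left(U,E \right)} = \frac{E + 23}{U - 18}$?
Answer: $2222$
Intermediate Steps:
$p{\left(U,E \right)} = \frac{23 + E}{-18 + U}$
$R{\left(a,A \right)} = \frac{11 + a}{A + a}$
$r = 247$ ($r = 247 + 220 \frac{11 - 11}{18 - 11} = 247 + 220 \cdot \frac{1}{7} \cdot 0 = 247 + 220 \cdot 0 = 247 + 0 = 247$)
$r + B{\left(p{\left(-3,-14 \right)} \right)} = 247 + 1975 = 2222$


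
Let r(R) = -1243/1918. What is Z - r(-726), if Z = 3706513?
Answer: 7109093177/1918 ≈ 3.7065e+6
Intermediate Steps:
r(R) = -1243/1918 (r(R) = -1243*1/1918 = -1243/1918)
Z - r(-726) = 3706513 - 1*(-1243/1918) = 3706513 + 1243/1918 = 7109093177/1918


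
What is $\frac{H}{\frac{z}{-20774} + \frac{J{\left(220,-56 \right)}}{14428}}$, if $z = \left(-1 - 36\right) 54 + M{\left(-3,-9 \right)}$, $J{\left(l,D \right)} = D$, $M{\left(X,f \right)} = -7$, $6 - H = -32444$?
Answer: $\frac{2431537494100}{6941199} \approx 3.5031 \cdot 10^{5}$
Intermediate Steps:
$H = 32450$ ($H = 6 - -32444 = 6 + 32444 = 32450$)
$z = -2005$ ($z = \left(-1 - 36\right) 54 - 7 = \left(-37\right) 54 - 7 = -1998 - 7 = -2005$)
$\frac{H}{\frac{z}{-20774} + \frac{J{\left(220,-56 \right)}}{14428}} = \frac{32450}{- \frac{2005}{-20774} - \frac{56}{14428}} = \frac{32450}{\left(-2005\right) \left(- \frac{1}{20774}\right) - \frac{14}{3607}} = \frac{32450}{\frac{2005}{20774} - \frac{14}{3607}} = \frac{32450}{\frac{6941199}{74931818}} = 32450 \cdot \frac{74931818}{6941199} = \frac{2431537494100}{6941199}$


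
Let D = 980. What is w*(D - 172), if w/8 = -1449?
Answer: -9366336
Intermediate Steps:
w = -11592 (w = 8*(-1449) = -11592)
w*(D - 172) = -11592*(980 - 172) = -11592*808 = -9366336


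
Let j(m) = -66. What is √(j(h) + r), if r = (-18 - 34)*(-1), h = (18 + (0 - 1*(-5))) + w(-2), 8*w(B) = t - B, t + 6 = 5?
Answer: I*√14 ≈ 3.7417*I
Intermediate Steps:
t = -1 (t = -6 + 5 = -1)
w(B) = -⅛ - B/8 (w(B) = (-1 - B)/8 = -⅛ - B/8)
h = 185/8 (h = (18 + (0 - 1*(-5))) + (-⅛ - ⅛*(-2)) = (18 + (0 + 5)) + (-⅛ + ¼) = (18 + 5) + ⅛ = 23 + ⅛ = 185/8 ≈ 23.125)
r = 52 (r = -52*(-1) = 52)
√(j(h) + r) = √(-66 + 52) = √(-14) = I*√14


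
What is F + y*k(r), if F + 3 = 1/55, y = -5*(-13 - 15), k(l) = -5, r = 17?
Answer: -38664/55 ≈ -702.98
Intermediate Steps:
y = 140 (y = -5*(-28) = 140)
F = -164/55 (F = -3 + 1/55 = -164/55 ≈ -2.9818)
F + y*k(r) = -164/55 + 140*(-5) = -164/55 - 700 = -38664/55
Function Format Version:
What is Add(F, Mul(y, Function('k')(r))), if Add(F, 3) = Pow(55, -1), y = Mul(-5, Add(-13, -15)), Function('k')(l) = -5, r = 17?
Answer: Rational(-38664, 55) ≈ -702.98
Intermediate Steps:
y = 140 (y = Mul(-5, -28) = 140)
F = Rational(-164, 55) (F = Add(-3, Pow(55, -1)) = Add(-3, Rational(1, 55)) = Rational(-164, 55) ≈ -2.9818)
Add(F, Mul(y, Function('k')(r))) = Add(Rational(-164, 55), Mul(140, -5)) = Add(Rational(-164, 55), -700) = Rational(-38664, 55)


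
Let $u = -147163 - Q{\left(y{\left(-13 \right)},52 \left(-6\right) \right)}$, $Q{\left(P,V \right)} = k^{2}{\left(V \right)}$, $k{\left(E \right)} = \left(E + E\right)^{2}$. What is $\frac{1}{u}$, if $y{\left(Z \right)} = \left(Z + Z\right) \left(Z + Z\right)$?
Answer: $- \frac{1}{151613816539} \approx -6.5957 \cdot 10^{-12}$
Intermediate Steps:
$y{\left(Z \right)} = 4 Z^{2}$ ($y{\left(Z \right)} = 2 Z 2 Z = 4 Z^{2}$)
$k{\left(E \right)} = 4 E^{2}$ ($k{\left(E \right)} = \left(2 E\right)^{2} = 4 E^{2}$)
$Q{\left(P,V \right)} = 16 V^{4}$ ($Q{\left(P,V \right)} = \left(4 V^{2}\right)^{2} = 16 V^{4}$)
$u = -151613816539$ ($u = -147163 - 16 \left(52 \left(-6\right)\right)^{4} = -147163 - 16 \left(-312\right)^{4} = -147163 - 16 \cdot 9475854336 = -147163 - 151613669376 = -151613816539$)
$\frac{1}{u} = \frac{1}{-151613816539} = - \frac{1}{151613816539}$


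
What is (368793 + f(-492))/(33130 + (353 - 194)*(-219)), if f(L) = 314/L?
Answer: -90722921/415986 ≈ -218.09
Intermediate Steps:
(368793 + f(-492))/(33130 + (353 - 194)*(-219)) = (368793 + 314/(-492))/(33130 + (353 - 194)*(-219)) = (368793 + 314*(-1/492))/(33130 + 159*(-219)) = (368793 - 157/246)/(33130 - 34821) = (90722921/246)/(-1691) = (90722921/246)*(-1/1691) = -90722921/415986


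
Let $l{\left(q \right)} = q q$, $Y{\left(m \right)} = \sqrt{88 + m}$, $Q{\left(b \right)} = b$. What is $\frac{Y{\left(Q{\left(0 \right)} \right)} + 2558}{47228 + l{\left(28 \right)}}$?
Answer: $\frac{1279}{24006} + \frac{\sqrt{22}}{24006} \approx 0.053474$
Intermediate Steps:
$l{\left(q \right)} = q^{2}$
$\frac{Y{\left(Q{\left(0 \right)} \right)} + 2558}{47228 + l{\left(28 \right)}} = \frac{\sqrt{88 + 0} + 2558}{47228 + 28^{2}} = \frac{\sqrt{88} + 2558}{47228 + 784} = \frac{2 \sqrt{22} + 2558}{48012} = \left(2558 + 2 \sqrt{22}\right) \frac{1}{48012} = \frac{1279}{24006} + \frac{\sqrt{22}}{24006}$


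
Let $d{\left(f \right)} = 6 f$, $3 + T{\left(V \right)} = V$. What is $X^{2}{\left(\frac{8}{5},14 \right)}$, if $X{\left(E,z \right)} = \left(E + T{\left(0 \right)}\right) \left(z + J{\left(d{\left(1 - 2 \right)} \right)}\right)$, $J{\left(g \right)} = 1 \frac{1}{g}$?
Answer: $\frac{337561}{900} \approx 375.07$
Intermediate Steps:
$T{\left(V \right)} = -3 + V$
$J{\left(g \right)} = \frac{1}{g}$
$X{\left(E,z \right)} = \left(-3 + E\right) \left(- \frac{1}{6} + z\right)$ ($X{\left(E,z \right)} = \left(E + \left(-3 + 0\right)\right) \left(z + \frac{1}{6 \left(1 - 2\right)}\right) = \left(E - 3\right) \left(z + \frac{1}{6 \left(-1\right)}\right) = \left(-3 + E\right) \left(z + \frac{1}{-6}\right) = \left(-3 + E\right) \left(z - \frac{1}{6}\right) = \left(-3 + E\right) \left(- \frac{1}{6} + z\right)$)
$X^{2}{\left(\frac{8}{5},14 \right)} = \left(\frac{1}{2} - 42 - \frac{8 \cdot \frac{1}{5}}{6} + \frac{8}{5} \cdot 14\right)^{2} = \left(\frac{1}{2} - 42 - \frac{8 \cdot \frac{1}{5}}{6} + 8 \cdot \frac{1}{5} \cdot 14\right)^{2} = \left(\frac{1}{2} - 42 - \frac{4}{15} + \frac{8}{5} \cdot 14\right)^{2} = \left(\frac{1}{2} - 42 - \frac{4}{15} + \frac{112}{5}\right)^{2} = \left(- \frac{581}{30}\right)^{2} = \frac{337561}{900}$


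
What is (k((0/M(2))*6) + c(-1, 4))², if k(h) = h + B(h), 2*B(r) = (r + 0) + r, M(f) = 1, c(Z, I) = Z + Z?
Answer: 4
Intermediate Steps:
c(Z, I) = 2*Z
B(r) = r (B(r) = ((r + 0) + r)/2 = (r + r)/2 = (2*r)/2 = r)
k(h) = 2*h (k(h) = h + h = 2*h)
(k((0/M(2))*6) + c(-1, 4))² = (2*((0/1)*6) + 2*(-1))² = (2*((0*1)*6) - 2)² = (2*(0*6) - 2)² = (2*0 - 2)² = (0 - 2)² = (-2)² = 4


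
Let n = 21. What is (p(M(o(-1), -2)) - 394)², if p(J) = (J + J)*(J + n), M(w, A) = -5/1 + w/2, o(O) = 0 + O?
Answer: 1274641/4 ≈ 3.1866e+5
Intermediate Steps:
o(O) = O
M(w, A) = -5 + w/2 (M(w, A) = -5*1 + w*(½) = -5 + w/2)
p(J) = 2*J*(21 + J) (p(J) = (J + J)*(J + 21) = (2*J)*(21 + J) = 2*J*(21 + J))
(p(M(o(-1), -2)) - 394)² = (2*(-5 + (½)*(-1))*(21 + (-5 + (½)*(-1))) - 394)² = (2*(-5 - ½)*(21 + (-5 - ½)) - 394)² = (2*(-11/2)*(21 - 11/2) - 394)² = (2*(-11/2)*(31/2) - 394)² = (-341/2 - 394)² = (-1129/2)² = 1274641/4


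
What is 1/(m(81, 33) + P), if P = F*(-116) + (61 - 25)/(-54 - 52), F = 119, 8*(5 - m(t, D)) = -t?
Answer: -424/5846627 ≈ -7.2520e-5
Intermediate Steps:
m(t, D) = 5 + t/8 (m(t, D) = 5 - (-1)*t/8 = 5 + t/8)
P = -731630/53 (P = 119*(-116) + (61 - 25)/(-54 - 52) = -13804 + 36/(-106) = -13804 + 36*(-1/106) = -13804 - 18/53 = -731630/53 ≈ -13804.)
1/(m(81, 33) + P) = 1/((5 + (⅛)*81) - 731630/53) = 1/((5 + 81/8) - 731630/53) = 1/(121/8 - 731630/53) = 1/(-5846627/424) = -424/5846627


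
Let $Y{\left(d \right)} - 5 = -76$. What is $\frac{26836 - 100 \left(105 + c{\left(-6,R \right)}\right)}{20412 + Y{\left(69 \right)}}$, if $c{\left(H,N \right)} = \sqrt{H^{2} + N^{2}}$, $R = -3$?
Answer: $\frac{16336}{20341} - \frac{300 \sqrt{5}}{20341} \approx 0.77013$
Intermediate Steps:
$Y{\left(d \right)} = -71$ ($Y{\left(d \right)} = 5 - 76 = -71$)
$\frac{26836 - 100 \left(105 + c{\left(-6,R \right)}\right)}{20412 + Y{\left(69 \right)}} = \frac{26836 - 100 \left(105 + \sqrt{\left(-6\right)^{2} + \left(-3\right)^{2}}\right)}{20412 - 71} = \frac{26836 - 100 \left(105 + \sqrt{36 + 9}\right)}{20341} = \left(26836 - 100 \left(105 + \sqrt{45}\right)\right) \frac{1}{20341} = \left(26836 - 100 \left(105 + 3 \sqrt{5}\right)\right) \frac{1}{20341} = \left(26836 - \left(10500 + 300 \sqrt{5}\right)\right) \frac{1}{20341} = \left(16336 - 300 \sqrt{5}\right) \frac{1}{20341} = \frac{16336}{20341} - \frac{300 \sqrt{5}}{20341}$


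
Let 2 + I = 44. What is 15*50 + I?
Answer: 792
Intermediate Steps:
I = 42 (I = -2 + 44 = 42)
15*50 + I = 15*50 + 42 = 750 + 42 = 792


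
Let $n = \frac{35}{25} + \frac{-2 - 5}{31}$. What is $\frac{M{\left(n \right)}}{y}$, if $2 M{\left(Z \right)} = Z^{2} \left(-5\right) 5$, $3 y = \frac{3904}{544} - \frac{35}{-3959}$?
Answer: $- \frac{3344016858}{464732873} \approx -7.1956$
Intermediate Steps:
$y = \frac{483593}{201909}$ ($y = \frac{\frac{3904}{544} - \frac{35}{-3959}}{3} = \frac{3904 \cdot \frac{1}{544} - - \frac{35}{3959}}{3} = \frac{\frac{122}{17} + \frac{35}{3959}}{3} = \frac{1}{3} \cdot \frac{483593}{67303} = \frac{483593}{201909} \approx 2.3951$)
$n = \frac{182}{155}$ ($n = 35 \cdot \frac{1}{25} + \left(-2 - 5\right) \frac{1}{31} = \frac{7}{5} - \frac{7}{31} = \frac{182}{155} \approx 1.1742$)
$M{\left(Z \right)} = - \frac{25 Z^{2}}{2}$ ($M{\left(Z \right)} = \frac{Z^{2} \left(-5\right) 5}{2} = \frac{- 5 Z^{2} \cdot 5}{2} = \frac{\left(-25\right) Z^{2}}{2} = - \frac{25 Z^{2}}{2}$)
$\frac{M{\left(n \right)}}{y} = \frac{\left(- \frac{25}{2}\right) \left(\frac{182}{155}\right)^{2}}{\frac{483593}{201909}} = \left(- \frac{25}{2}\right) \frac{33124}{24025} \cdot \frac{201909}{483593} = \left(- \frac{16562}{961}\right) \frac{201909}{483593} = - \frac{3344016858}{464732873}$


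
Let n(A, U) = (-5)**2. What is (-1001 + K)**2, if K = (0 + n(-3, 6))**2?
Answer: 141376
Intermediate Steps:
n(A, U) = 25
K = 625 (K = (0 + 25)**2 = 25**2 = 625)
(-1001 + K)**2 = (-1001 + 625)**2 = (-376)**2 = 141376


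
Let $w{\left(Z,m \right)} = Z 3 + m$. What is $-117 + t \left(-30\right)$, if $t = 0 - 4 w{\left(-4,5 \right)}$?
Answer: $-957$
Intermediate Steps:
$w{\left(Z,m \right)} = m + 3 Z$ ($w{\left(Z,m \right)} = 3 Z + m = m + 3 Z$)
$t = 28$ ($t = 0 - 4 \left(5 + 3 \left(-4\right)\right) = 0 - 4 \left(5 - 12\right) = 0 - -28 = 0 + 28 = 28$)
$-117 + t \left(-30\right) = -117 + 28 \left(-30\right) = -117 - 840 = -957$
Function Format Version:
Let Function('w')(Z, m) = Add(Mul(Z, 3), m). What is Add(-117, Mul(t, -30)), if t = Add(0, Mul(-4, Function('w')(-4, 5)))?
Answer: -957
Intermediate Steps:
Function('w')(Z, m) = Add(m, Mul(3, Z)) (Function('w')(Z, m) = Add(Mul(3, Z), m) = Add(m, Mul(3, Z)))
t = 28 (t = Add(0, Mul(-4, Add(5, Mul(3, -4)))) = Add(0, Mul(-4, Add(5, -12))) = Add(0, Mul(-4, -7)) = Add(0, 28) = 28)
Add(-117, Mul(t, -30)) = Add(-117, Mul(28, -30)) = Add(-117, -840) = -957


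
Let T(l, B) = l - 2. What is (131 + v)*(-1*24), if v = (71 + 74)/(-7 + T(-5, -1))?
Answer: -20268/7 ≈ -2895.4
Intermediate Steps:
T(l, B) = -2 + l
v = -145/14 (v = (71 + 74)/(-7 + (-2 - 5)) = 145/(-7 - 7) = 145/(-14) = 145*(-1/14) = -145/14 ≈ -10.357)
(131 + v)*(-1*24) = (131 - 145/14)*(-1*24) = (1689/14)*(-24) = -20268/7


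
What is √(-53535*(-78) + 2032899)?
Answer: √6208629 ≈ 2491.7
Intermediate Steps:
√(-53535*(-78) + 2032899) = √(4175730 + 2032899) = √6208629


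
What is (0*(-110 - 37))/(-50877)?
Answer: 0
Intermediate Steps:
(0*(-110 - 37))/(-50877) = (0*(-147))*(-1/50877) = 0*(-1/50877) = 0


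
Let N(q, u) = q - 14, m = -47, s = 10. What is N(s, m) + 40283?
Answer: 40279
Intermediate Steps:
N(q, u) = -14 + q
N(s, m) + 40283 = (-14 + 10) + 40283 = -4 + 40283 = 40279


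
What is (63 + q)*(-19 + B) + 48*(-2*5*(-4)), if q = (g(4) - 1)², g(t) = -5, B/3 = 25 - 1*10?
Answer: 4494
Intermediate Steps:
B = 45 (B = 3*(25 - 1*10) = 3*(25 - 10) = 3*15 = 45)
q = 36 (q = (-5 - 1)² = (-6)² = 36)
(63 + q)*(-19 + B) + 48*(-2*5*(-4)) = (63 + 36)*(-19 + 45) + 48*(-2*5*(-4)) = 99*26 + 48*(-10*(-4)) = 2574 + 48*40 = 2574 + 1920 = 4494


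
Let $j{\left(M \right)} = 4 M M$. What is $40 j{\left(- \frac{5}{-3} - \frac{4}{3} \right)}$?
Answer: $\frac{160}{9} \approx 17.778$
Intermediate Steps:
$j{\left(M \right)} = 4 M^{2}$
$40 j{\left(- \frac{5}{-3} - \frac{4}{3} \right)} = 40 \cdot 4 \left(- \frac{5}{-3} - \frac{4}{3}\right)^{2} = 40 \cdot 4 \left(\left(-5\right) \left(- \frac{1}{3}\right) - \frac{4}{3}\right)^{2} = 40 \cdot 4 \left(\frac{5}{3} - \frac{4}{3}\right)^{2} = 40 \cdot \frac{4}{9} = \frac{160}{9}$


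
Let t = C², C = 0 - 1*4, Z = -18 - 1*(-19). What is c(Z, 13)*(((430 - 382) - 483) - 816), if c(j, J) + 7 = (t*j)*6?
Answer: -111339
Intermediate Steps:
Z = 1 (Z = -18 + 19 = 1)
C = -4 (C = 0 - 4 = -4)
t = 16 (t = (-4)² = 16)
c(j, J) = -7 + 96*j (c(j, J) = -7 + (16*j)*6 = -7 + 96*j)
c(Z, 13)*(((430 - 382) - 483) - 816) = (-7 + 96*1)*(((430 - 382) - 483) - 816) = (-7 + 96)*((48 - 483) - 816) = 89*(-435 - 816) = 89*(-1251) = -111339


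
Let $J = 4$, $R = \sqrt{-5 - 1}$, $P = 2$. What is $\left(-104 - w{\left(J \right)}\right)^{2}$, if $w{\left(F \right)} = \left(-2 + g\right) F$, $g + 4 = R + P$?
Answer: $7648 + 704 i \sqrt{6} \approx 7648.0 + 1724.4 i$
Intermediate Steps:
$R = i \sqrt{6}$ ($R = \sqrt{-6} = i \sqrt{6} \approx 2.4495 i$)
$g = -2 + i \sqrt{6}$ ($g = -4 + \left(i \sqrt{6} + 2\right) = -4 + \left(2 + i \sqrt{6}\right) = -2 + i \sqrt{6} \approx -2.0 + 2.4495 i$)
$w{\left(F \right)} = F \left(-4 + i \sqrt{6}\right)$ ($w{\left(F \right)} = \left(-2 - \left(2 - i \sqrt{6}\right)\right) F = \left(-4 + i \sqrt{6}\right) F = F \left(-4 + i \sqrt{6}\right)$)
$\left(-104 - w{\left(J \right)}\right)^{2} = \left(-104 - 4 \left(-4 + i \sqrt{6}\right)\right)^{2} = \left(-104 - \left(-16 + 4 i \sqrt{6}\right)\right)^{2} = \left(-104 + \left(16 - 4 i \sqrt{6}\right)\right)^{2} = \left(-88 - 4 i \sqrt{6}\right)^{2}$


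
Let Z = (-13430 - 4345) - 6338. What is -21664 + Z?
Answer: -45777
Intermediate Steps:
Z = -24113 (Z = -17775 - 6338 = -24113)
-21664 + Z = -21664 - 24113 = -45777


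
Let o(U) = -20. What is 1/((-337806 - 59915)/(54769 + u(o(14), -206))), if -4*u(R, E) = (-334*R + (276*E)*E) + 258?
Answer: 5750099/795442 ≈ 7.2288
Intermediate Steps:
u(R, E) = -129/2 - 69*E**2 + 167*R/2 (u(R, E) = -((-334*R + (276*E)*E) + 258)/4 = -((-334*R + 276*E**2) + 258)/4 = -(258 - 334*R + 276*E**2)/4 = -129/2 - 69*E**2 + 167*R/2)
1/((-337806 - 59915)/(54769 + u(o(14), -206))) = 1/((-337806 - 59915)/(54769 + (-129/2 - 69*(-206)**2 + (167/2)*(-20)))) = 1/(-397721/(54769 + (-129/2 - 69*42436 - 1670))) = 1/(-397721/(54769 + (-129/2 - 2928084 - 1670))) = 1/(-397721/(54769 - 5859637/2)) = 1/(-397721/(-5750099/2)) = 1/(-397721*(-2/5750099)) = 1/(795442/5750099) = 5750099/795442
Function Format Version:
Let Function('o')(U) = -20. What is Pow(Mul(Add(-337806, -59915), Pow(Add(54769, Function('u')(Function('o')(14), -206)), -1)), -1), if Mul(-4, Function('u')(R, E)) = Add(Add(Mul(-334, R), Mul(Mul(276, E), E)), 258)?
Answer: Rational(5750099, 795442) ≈ 7.2288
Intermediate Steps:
Function('u')(R, E) = Add(Rational(-129, 2), Mul(-69, Pow(E, 2)), Mul(Rational(167, 2), R)) (Function('u')(R, E) = Mul(Rational(-1, 4), Add(Add(Mul(-334, R), Mul(Mul(276, E), E)), 258)) = Mul(Rational(-1, 4), Add(Add(Mul(-334, R), Mul(276, Pow(E, 2))), 258)) = Mul(Rational(-1, 4), Add(258, Mul(-334, R), Mul(276, Pow(E, 2)))) = Add(Rational(-129, 2), Mul(-69, Pow(E, 2)), Mul(Rational(167, 2), R)))
Pow(Mul(Add(-337806, -59915), Pow(Add(54769, Function('u')(Function('o')(14), -206)), -1)), -1) = Pow(Mul(Add(-337806, -59915), Pow(Add(54769, Add(Rational(-129, 2), Mul(-69, Pow(-206, 2)), Mul(Rational(167, 2), -20))), -1)), -1) = Pow(Mul(-397721, Pow(Add(54769, Add(Rational(-129, 2), Mul(-69, 42436), -1670)), -1)), -1) = Pow(Mul(-397721, Pow(Add(54769, Add(Rational(-129, 2), -2928084, -1670)), -1)), -1) = Pow(Mul(-397721, Pow(Add(54769, Rational(-5859637, 2)), -1)), -1) = Pow(Mul(-397721, Pow(Rational(-5750099, 2), -1)), -1) = Pow(Mul(-397721, Rational(-2, 5750099)), -1) = Pow(Rational(795442, 5750099), -1) = Rational(5750099, 795442)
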